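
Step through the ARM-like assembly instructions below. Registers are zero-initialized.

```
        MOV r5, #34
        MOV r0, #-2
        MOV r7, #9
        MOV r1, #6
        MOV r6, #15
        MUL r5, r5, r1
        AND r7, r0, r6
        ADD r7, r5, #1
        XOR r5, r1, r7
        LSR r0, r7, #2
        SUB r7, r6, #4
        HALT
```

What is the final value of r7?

after MOV r5, #34: r5=34
after MOV r0, #-2: r0=-2
after MOV r7, #9: r7=9
after MOV r1, #6: r1=6
after MOV r6, #15: r6=15
after MUL r5, r5, r1: r5=34*6=204
after AND r7, r0, r6: r7=(-2)&15=14
after ADD r7, r5, #1: r7=204+1=205
after XOR r5, r1, r7: r5=6^205=203
after LSR r0, r7, #2: r0=205>>2=51
after SUB r7, r6, #4: r7=15-4=11
halt.

11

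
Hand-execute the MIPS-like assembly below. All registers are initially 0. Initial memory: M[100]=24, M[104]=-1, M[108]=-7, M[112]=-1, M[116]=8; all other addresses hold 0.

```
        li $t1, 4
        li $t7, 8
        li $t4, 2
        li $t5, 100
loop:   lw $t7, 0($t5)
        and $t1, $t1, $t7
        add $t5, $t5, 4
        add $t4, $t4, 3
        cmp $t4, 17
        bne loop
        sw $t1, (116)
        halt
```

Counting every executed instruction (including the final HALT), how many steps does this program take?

36

li $t1, 4 → $t1=4
li $t7, 8 → $t7=8
li $t4, 2 → $t4=2
li $t5, 100 → $t5=100
lw $t7, 0($t5) → $t7=M[100]=24
and $t1, $t1, $t7 → $t1=4&24=0
add $t5, $t5, 4 → $t5=100+4=104
add $t4, $t4, 3 → $t4=2+3=5
cmp $t4, 17  (cmp 5,17)
bne loop: taken
lw $t7, 0($t5) → $t7=M[104]=-1
and $t1, $t1, $t7 → $t1=0&(-1)=0
add $t5, $t5, 4 → $t5=104+4=108
add $t4, $t4, 3 → $t4=5+3=8
cmp $t4, 17  (cmp 8,17)
bne loop: taken
lw $t7, 0($t5) → $t7=M[108]=-7
and $t1, $t1, $t7 → $t1=0&(-7)=0
add $t5, $t5, 4 → $t5=108+4=112
add $t4, $t4, 3 → $t4=8+3=11
cmp $t4, 17  (cmp 11,17)
bne loop: taken
lw $t7, 0($t5) → $t7=M[112]=-1
and $t1, $t1, $t7 → $t1=0&(-1)=0
add $t5, $t5, 4 → $t5=112+4=116
add $t4, $t4, 3 → $t4=11+3=14
cmp $t4, 17  (cmp 14,17)
bne loop: taken
lw $t7, 0($t5) → $t7=M[116]=8
and $t1, $t1, $t7 → $t1=0&8=0
add $t5, $t5, 4 → $t5=116+4=120
add $t4, $t4, 3 → $t4=14+3=17
cmp $t4, 17  (cmp 17,17)
bne loop: not taken
sw $t1, (116) → M[116]=0
halt.
Total executed instructions: 36.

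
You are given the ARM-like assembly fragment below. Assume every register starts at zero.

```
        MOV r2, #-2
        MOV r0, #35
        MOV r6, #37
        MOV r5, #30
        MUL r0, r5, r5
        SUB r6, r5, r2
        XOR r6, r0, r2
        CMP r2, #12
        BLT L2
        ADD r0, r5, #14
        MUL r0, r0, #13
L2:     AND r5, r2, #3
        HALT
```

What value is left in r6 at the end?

-902

after MOV r2, #-2: r2=-2
after MOV r0, #35: r0=35
after MOV r6, #37: r6=37
after MOV r5, #30: r5=30
after MUL r0, r5, r5: r0=30*30=900
after SUB r6, r5, r2: r6=30-(-2)=32
after XOR r6, r0, r2: r6=900^(-2)=-902
CMP r2, #12  (cmp -2,12)
BLT L2: taken
after AND r5, r2, #3: r5=(-2)&3=2
halt.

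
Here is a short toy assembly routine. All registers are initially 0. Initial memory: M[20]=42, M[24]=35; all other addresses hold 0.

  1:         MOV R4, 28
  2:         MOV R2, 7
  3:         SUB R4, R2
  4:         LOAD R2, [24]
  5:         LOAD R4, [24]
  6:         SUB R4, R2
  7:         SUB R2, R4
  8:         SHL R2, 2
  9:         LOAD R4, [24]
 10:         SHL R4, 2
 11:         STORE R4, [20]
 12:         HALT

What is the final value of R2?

R4=28
R2=7
R4=28-7=21
R2=M[24]=35
R4=M[24]=35
R4=35-35=0
R2=35-0=35
R2=35<<2=140
R4=M[24]=35
R4=35<<2=140
STORE R4, [20] → M[20]=140
halt.

140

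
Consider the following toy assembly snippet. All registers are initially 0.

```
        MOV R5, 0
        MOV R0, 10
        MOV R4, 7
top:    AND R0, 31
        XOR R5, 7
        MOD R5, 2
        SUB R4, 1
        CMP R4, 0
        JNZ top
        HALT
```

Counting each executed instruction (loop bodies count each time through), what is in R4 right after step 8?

6

MOV R5, 0 → R5=0
MOV R0, 10 → R0=10
MOV R4, 7 → R4=7
AND R0, 31 → R0=10&31=10
XOR R5, 7 → R5=0^7=7
MOD R5, 2 → R5=7%2=1
SUB R4, 1 → R4=7-1=6
CMP R4, 0  (cmp 6,0)
After step 8: R4 = 6.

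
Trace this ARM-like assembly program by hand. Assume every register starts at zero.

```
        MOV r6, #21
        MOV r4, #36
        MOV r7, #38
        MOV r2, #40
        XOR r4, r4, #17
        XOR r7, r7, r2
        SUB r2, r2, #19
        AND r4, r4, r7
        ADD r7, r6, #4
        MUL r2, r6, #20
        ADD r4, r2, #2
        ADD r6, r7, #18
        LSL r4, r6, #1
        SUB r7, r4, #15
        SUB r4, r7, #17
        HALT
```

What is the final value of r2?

420

after MOV r6, #21: r6=21
after MOV r4, #36: r4=36
after MOV r7, #38: r7=38
after MOV r2, #40: r2=40
after XOR r4, r4, #17: r4=36^17=53
after XOR r7, r7, r2: r7=38^40=14
after SUB r2, r2, #19: r2=40-19=21
after AND r4, r4, r7: r4=53&14=4
after ADD r7, r6, #4: r7=21+4=25
after MUL r2, r6, #20: r2=21*20=420
after ADD r4, r2, #2: r4=420+2=422
after ADD r6, r7, #18: r6=25+18=43
after LSL r4, r6, #1: r4=43<<1=86
after SUB r7, r4, #15: r7=86-15=71
after SUB r4, r7, #17: r4=71-17=54
halt.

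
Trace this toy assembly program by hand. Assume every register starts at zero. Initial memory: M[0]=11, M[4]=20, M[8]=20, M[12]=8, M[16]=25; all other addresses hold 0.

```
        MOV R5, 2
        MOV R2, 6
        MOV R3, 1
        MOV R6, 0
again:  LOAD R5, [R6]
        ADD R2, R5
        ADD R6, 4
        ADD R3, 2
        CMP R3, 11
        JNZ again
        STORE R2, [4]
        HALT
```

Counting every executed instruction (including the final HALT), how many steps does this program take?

MOV R5, 2 → R5=2
MOV R2, 6 → R2=6
MOV R3, 1 → R3=1
MOV R6, 0 → R6=0
LOAD R5, [R6] → R5=M[0]=11
ADD R2, R5 → R2=6+11=17
ADD R6, 4 → R6=0+4=4
ADD R3, 2 → R3=1+2=3
CMP R3, 11  (cmp 3,11)
JNZ again: taken
LOAD R5, [R6] → R5=M[4]=20
ADD R2, R5 → R2=17+20=37
ADD R6, 4 → R6=4+4=8
ADD R3, 2 → R3=3+2=5
CMP R3, 11  (cmp 5,11)
JNZ again: taken
LOAD R5, [R6] → R5=M[8]=20
ADD R2, R5 → R2=37+20=57
ADD R6, 4 → R6=8+4=12
ADD R3, 2 → R3=5+2=7
CMP R3, 11  (cmp 7,11)
JNZ again: taken
LOAD R5, [R6] → R5=M[12]=8
ADD R2, R5 → R2=57+8=65
ADD R6, 4 → R6=12+4=16
ADD R3, 2 → R3=7+2=9
CMP R3, 11  (cmp 9,11)
JNZ again: taken
LOAD R5, [R6] → R5=M[16]=25
ADD R2, R5 → R2=65+25=90
ADD R6, 4 → R6=16+4=20
ADD R3, 2 → R3=9+2=11
CMP R3, 11  (cmp 11,11)
JNZ again: not taken
STORE R2, [4] → M[4]=90
halt.
Total executed instructions: 36.

36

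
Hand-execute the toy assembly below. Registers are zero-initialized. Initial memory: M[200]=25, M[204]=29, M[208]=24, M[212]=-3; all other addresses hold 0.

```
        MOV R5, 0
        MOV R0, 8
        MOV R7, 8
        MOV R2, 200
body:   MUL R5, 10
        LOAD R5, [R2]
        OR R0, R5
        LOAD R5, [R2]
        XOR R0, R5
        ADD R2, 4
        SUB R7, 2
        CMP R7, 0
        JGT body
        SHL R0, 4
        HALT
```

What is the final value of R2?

MOV R5, 0 → R5=0
MOV R0, 8 → R0=8
MOV R7, 8 → R7=8
MOV R2, 200 → R2=200
MUL R5, 10 → R5=0*10=0
LOAD R5, [R2] → R5=M[200]=25
OR R0, R5 → R0=8|25=25
LOAD R5, [R2] → R5=M[200]=25
XOR R0, R5 → R0=25^25=0
ADD R2, 4 → R2=200+4=204
SUB R7, 2 → R7=8-2=6
CMP R7, 0  (cmp 6,0)
JGT body: taken
MUL R5, 10 → R5=25*10=250
LOAD R5, [R2] → R5=M[204]=29
OR R0, R5 → R0=0|29=29
LOAD R5, [R2] → R5=M[204]=29
XOR R0, R5 → R0=29^29=0
ADD R2, 4 → R2=204+4=208
SUB R7, 2 → R7=6-2=4
CMP R7, 0  (cmp 4,0)
JGT body: taken
MUL R5, 10 → R5=29*10=290
LOAD R5, [R2] → R5=M[208]=24
OR R0, R5 → R0=0|24=24
LOAD R5, [R2] → R5=M[208]=24
XOR R0, R5 → R0=24^24=0
ADD R2, 4 → R2=208+4=212
SUB R7, 2 → R7=4-2=2
CMP R7, 0  (cmp 2,0)
JGT body: taken
MUL R5, 10 → R5=24*10=240
LOAD R5, [R2] → R5=M[212]=-3
OR R0, R5 → R0=0|(-3)=-3
LOAD R5, [R2] → R5=M[212]=-3
XOR R0, R5 → R0=(-3)^(-3)=0
ADD R2, 4 → R2=212+4=216
SUB R7, 2 → R7=2-2=0
CMP R7, 0  (cmp 0,0)
JGT body: not taken
SHL R0, 4 → R0=0<<4=0
halt.

216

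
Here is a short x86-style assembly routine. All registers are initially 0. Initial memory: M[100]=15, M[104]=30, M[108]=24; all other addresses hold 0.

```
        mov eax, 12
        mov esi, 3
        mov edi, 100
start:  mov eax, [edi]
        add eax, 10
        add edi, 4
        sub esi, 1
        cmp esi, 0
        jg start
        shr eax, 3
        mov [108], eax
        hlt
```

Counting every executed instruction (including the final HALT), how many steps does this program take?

after mov eax, 12: eax=12
after mov esi, 3: esi=3
after mov edi, 100: edi=100
after mov eax, [edi]: eax=M[100]=15
after add eax, 10: eax=15+10=25
after add edi, 4: edi=100+4=104
after sub esi, 1: esi=3-1=2
cmp esi, 0  (cmp 2,0)
jg start: taken
after mov eax, [edi]: eax=M[104]=30
after add eax, 10: eax=30+10=40
after add edi, 4: edi=104+4=108
after sub esi, 1: esi=2-1=1
cmp esi, 0  (cmp 1,0)
jg start: taken
after mov eax, [edi]: eax=M[108]=24
after add eax, 10: eax=24+10=34
after add edi, 4: edi=108+4=112
after sub esi, 1: esi=1-1=0
cmp esi, 0  (cmp 0,0)
jg start: not taken
after shr eax, 3: eax=34>>3=4
mov [108], eax → M[108]=4
halt.
Total executed instructions: 24.

24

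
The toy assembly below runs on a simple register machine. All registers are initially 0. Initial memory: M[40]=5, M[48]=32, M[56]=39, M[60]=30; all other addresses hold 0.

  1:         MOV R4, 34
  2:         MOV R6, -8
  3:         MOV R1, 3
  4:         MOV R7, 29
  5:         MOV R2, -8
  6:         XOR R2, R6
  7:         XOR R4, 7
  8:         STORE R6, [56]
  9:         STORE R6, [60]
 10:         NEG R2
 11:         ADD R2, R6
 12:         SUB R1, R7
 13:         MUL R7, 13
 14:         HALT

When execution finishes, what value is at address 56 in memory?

R4=34
R6=-8
R1=3
R7=29
R2=-8
R2=(-8)^(-8)=0
R4=34^7=37
STORE R6, [56] → M[56]=-8
STORE R6, [60] → M[60]=-8
R2=-(0)=0
R2=0+(-8)=-8
R1=3-29=-26
R7=29*13=377
halt.

-8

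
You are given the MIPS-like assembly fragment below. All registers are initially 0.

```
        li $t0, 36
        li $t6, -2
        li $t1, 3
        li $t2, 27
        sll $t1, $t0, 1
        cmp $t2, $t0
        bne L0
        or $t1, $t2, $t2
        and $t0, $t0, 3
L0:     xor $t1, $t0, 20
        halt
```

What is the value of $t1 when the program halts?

li $t0, 36 → $t0=36
li $t6, -2 → $t6=-2
li $t1, 3 → $t1=3
li $t2, 27 → $t2=27
sll $t1, $t0, 1 → $t1=36<<1=72
cmp $t2, $t0  (cmp 27,36)
bne L0: taken
xor $t1, $t0, 20 → $t1=36^20=48
halt.

48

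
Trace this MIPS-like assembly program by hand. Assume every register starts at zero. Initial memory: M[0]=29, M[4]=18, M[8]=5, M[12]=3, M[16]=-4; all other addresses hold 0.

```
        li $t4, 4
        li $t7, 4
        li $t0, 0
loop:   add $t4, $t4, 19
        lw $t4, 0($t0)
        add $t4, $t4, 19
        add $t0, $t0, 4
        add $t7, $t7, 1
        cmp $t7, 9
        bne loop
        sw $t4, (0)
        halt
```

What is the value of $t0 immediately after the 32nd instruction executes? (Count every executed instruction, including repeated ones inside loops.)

$t4=4
$t7=4
$t0=0
$t4=4+19=23
$t4=M[0]=29
$t4=29+19=48
$t0=0+4=4
$t7=4+1=5
cmp $t7, 9  (cmp 5,9)
bne loop: taken
$t4=48+19=67
$t4=M[4]=18
$t4=18+19=37
$t0=4+4=8
$t7=5+1=6
cmp $t7, 9  (cmp 6,9)
bne loop: taken
$t4=37+19=56
$t4=M[8]=5
$t4=5+19=24
$t0=8+4=12
$t7=6+1=7
cmp $t7, 9  (cmp 7,9)
bne loop: taken
$t4=24+19=43
$t4=M[12]=3
$t4=3+19=22
$t0=12+4=16
$t7=7+1=8
cmp $t7, 9  (cmp 8,9)
bne loop: taken
$t4=22+19=41
After step 32: $t0 = 16.

16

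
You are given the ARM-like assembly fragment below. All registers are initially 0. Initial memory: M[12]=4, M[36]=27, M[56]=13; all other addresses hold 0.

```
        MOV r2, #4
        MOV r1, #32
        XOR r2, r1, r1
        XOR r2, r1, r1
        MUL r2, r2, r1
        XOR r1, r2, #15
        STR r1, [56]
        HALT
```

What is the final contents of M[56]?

MOV r2, #4 → r2=4
MOV r1, #32 → r1=32
XOR r2, r1, r1 → r2=32^32=0
XOR r2, r1, r1 → r2=32^32=0
MUL r2, r2, r1 → r2=0*32=0
XOR r1, r2, #15 → r1=0^15=15
STR r1, [56] → M[56]=15
halt.

15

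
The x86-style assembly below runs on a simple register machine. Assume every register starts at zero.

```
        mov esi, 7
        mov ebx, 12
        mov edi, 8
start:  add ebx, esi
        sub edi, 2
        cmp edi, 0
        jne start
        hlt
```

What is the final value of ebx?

40

mov esi, 7 → esi=7
mov ebx, 12 → ebx=12
mov edi, 8 → edi=8
add ebx, esi → ebx=12+7=19
sub edi, 2 → edi=8-2=6
cmp edi, 0  (cmp 6,0)
jne start: taken
add ebx, esi → ebx=19+7=26
sub edi, 2 → edi=6-2=4
cmp edi, 0  (cmp 4,0)
jne start: taken
add ebx, esi → ebx=26+7=33
sub edi, 2 → edi=4-2=2
cmp edi, 0  (cmp 2,0)
jne start: taken
add ebx, esi → ebx=33+7=40
sub edi, 2 → edi=2-2=0
cmp edi, 0  (cmp 0,0)
jne start: not taken
halt.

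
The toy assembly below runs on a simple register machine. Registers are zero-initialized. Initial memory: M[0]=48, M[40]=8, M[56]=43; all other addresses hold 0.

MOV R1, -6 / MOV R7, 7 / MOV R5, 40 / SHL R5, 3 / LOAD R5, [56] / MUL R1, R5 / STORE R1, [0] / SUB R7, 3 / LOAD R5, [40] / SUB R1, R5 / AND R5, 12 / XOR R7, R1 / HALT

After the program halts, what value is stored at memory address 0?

-258

after MOV R1, -6: R1=-6
after MOV R7, 7: R7=7
after MOV R5, 40: R5=40
after SHL R5, 3: R5=40<<3=320
after LOAD R5, [56]: R5=M[56]=43
after MUL R1, R5: R1=(-6)*43=-258
STORE R1, [0] → M[0]=-258
after SUB R7, 3: R7=7-3=4
after LOAD R5, [40]: R5=M[40]=8
after SUB R1, R5: R1=(-258)-8=-266
after AND R5, 12: R5=8&12=8
after XOR R7, R1: R7=4^(-266)=-270
halt.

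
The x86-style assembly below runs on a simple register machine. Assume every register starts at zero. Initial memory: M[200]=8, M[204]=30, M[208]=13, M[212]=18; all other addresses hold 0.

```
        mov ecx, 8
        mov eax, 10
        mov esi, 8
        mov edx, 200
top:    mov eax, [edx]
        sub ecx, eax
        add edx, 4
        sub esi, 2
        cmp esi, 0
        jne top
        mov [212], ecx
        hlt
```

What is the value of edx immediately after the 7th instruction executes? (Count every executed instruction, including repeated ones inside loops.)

204

after mov ecx, 8: ecx=8
after mov eax, 10: eax=10
after mov esi, 8: esi=8
after mov edx, 200: edx=200
after mov eax, [edx]: eax=M[200]=8
after sub ecx, eax: ecx=8-8=0
after add edx, 4: edx=200+4=204
After step 7: edx = 204.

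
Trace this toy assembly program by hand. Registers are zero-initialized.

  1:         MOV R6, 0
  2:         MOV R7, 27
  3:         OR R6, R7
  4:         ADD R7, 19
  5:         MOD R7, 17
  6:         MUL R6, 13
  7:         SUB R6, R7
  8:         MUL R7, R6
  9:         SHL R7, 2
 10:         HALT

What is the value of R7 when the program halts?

16272

after MOV R6, 0: R6=0
after MOV R7, 27: R7=27
after OR R6, R7: R6=0|27=27
after ADD R7, 19: R7=27+19=46
after MOD R7, 17: R7=46%17=12
after MUL R6, 13: R6=27*13=351
after SUB R6, R7: R6=351-12=339
after MUL R7, R6: R7=12*339=4068
after SHL R7, 2: R7=4068<<2=16272
halt.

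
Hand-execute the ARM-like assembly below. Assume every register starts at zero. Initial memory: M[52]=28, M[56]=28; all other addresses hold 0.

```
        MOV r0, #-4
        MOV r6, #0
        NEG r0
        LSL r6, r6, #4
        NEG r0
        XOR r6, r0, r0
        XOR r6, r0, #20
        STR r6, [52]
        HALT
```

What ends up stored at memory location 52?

after MOV r0, #-4: r0=-4
after MOV r6, #0: r6=0
after NEG r0: r0=-(-4)=4
after LSL r6, r6, #4: r6=0<<4=0
after NEG r0: r0=-(4)=-4
after XOR r6, r0, r0: r6=(-4)^(-4)=0
after XOR r6, r0, #20: r6=(-4)^20=-24
STR r6, [52] → M[52]=-24
halt.

-24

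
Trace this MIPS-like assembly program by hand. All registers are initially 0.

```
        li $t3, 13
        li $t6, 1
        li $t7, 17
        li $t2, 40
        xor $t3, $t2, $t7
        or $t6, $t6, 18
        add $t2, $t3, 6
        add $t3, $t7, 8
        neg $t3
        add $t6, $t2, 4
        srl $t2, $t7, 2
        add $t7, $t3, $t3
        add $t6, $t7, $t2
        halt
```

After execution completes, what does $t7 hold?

li $t3, 13 → $t3=13
li $t6, 1 → $t6=1
li $t7, 17 → $t7=17
li $t2, 40 → $t2=40
xor $t3, $t2, $t7 → $t3=40^17=57
or $t6, $t6, 18 → $t6=1|18=19
add $t2, $t3, 6 → $t2=57+6=63
add $t3, $t7, 8 → $t3=17+8=25
neg $t3 → $t3=-(25)=-25
add $t6, $t2, 4 → $t6=63+4=67
srl $t2, $t7, 2 → $t2=17>>2=4
add $t7, $t3, $t3 → $t7=(-25)+(-25)=-50
add $t6, $t7, $t2 → $t6=(-50)+4=-46
halt.

-50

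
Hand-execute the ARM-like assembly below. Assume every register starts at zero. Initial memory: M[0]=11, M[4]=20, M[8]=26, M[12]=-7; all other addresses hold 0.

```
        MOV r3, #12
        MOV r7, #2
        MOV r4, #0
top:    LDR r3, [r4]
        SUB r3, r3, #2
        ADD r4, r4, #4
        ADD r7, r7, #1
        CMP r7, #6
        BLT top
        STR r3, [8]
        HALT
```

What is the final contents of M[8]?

-9

after MOV r3, #12: r3=12
after MOV r7, #2: r7=2
after MOV r4, #0: r4=0
after LDR r3, [r4]: r3=M[0]=11
after SUB r3, r3, #2: r3=11-2=9
after ADD r4, r4, #4: r4=0+4=4
after ADD r7, r7, #1: r7=2+1=3
CMP r7, #6  (cmp 3,6)
BLT top: taken
after LDR r3, [r4]: r3=M[4]=20
after SUB r3, r3, #2: r3=20-2=18
after ADD r4, r4, #4: r4=4+4=8
after ADD r7, r7, #1: r7=3+1=4
CMP r7, #6  (cmp 4,6)
BLT top: taken
after LDR r3, [r4]: r3=M[8]=26
after SUB r3, r3, #2: r3=26-2=24
after ADD r4, r4, #4: r4=8+4=12
after ADD r7, r7, #1: r7=4+1=5
CMP r7, #6  (cmp 5,6)
BLT top: taken
after LDR r3, [r4]: r3=M[12]=-7
after SUB r3, r3, #2: r3=(-7)-2=-9
after ADD r4, r4, #4: r4=12+4=16
after ADD r7, r7, #1: r7=5+1=6
CMP r7, #6  (cmp 6,6)
BLT top: not taken
STR r3, [8] → M[8]=-9
halt.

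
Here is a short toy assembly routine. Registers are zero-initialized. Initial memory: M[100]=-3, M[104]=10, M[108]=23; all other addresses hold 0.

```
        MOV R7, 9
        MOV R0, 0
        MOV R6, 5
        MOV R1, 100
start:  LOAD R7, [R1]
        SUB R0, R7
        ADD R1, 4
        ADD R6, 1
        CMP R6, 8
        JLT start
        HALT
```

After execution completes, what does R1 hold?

MOV R7, 9 → R7=9
MOV R0, 0 → R0=0
MOV R6, 5 → R6=5
MOV R1, 100 → R1=100
LOAD R7, [R1] → R7=M[100]=-3
SUB R0, R7 → R0=0-(-3)=3
ADD R1, 4 → R1=100+4=104
ADD R6, 1 → R6=5+1=6
CMP R6, 8  (cmp 6,8)
JLT start: taken
LOAD R7, [R1] → R7=M[104]=10
SUB R0, R7 → R0=3-10=-7
ADD R1, 4 → R1=104+4=108
ADD R6, 1 → R6=6+1=7
CMP R6, 8  (cmp 7,8)
JLT start: taken
LOAD R7, [R1] → R7=M[108]=23
SUB R0, R7 → R0=(-7)-23=-30
ADD R1, 4 → R1=108+4=112
ADD R6, 1 → R6=7+1=8
CMP R6, 8  (cmp 8,8)
JLT start: not taken
halt.

112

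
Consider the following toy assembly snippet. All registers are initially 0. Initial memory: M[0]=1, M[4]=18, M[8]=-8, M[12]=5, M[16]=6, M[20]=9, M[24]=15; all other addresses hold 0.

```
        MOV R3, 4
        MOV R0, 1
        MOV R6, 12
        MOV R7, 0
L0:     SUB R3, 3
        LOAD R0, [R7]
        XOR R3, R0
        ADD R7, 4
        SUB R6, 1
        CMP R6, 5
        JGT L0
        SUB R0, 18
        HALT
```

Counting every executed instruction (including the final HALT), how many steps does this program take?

after MOV R3, 4: R3=4
after MOV R0, 1: R0=1
after MOV R6, 12: R6=12
after MOV R7, 0: R7=0
after SUB R3, 3: R3=4-3=1
after LOAD R0, [R7]: R0=M[0]=1
after XOR R3, R0: R3=1^1=0
after ADD R7, 4: R7=0+4=4
after SUB R6, 1: R6=12-1=11
CMP R6, 5  (cmp 11,5)
JGT L0: taken
after SUB R3, 3: R3=0-3=-3
after LOAD R0, [R7]: R0=M[4]=18
after XOR R3, R0: R3=(-3)^18=-17
after ADD R7, 4: R7=4+4=8
after SUB R6, 1: R6=11-1=10
CMP R6, 5  (cmp 10,5)
JGT L0: taken
after SUB R3, 3: R3=(-17)-3=-20
after LOAD R0, [R7]: R0=M[8]=-8
after XOR R3, R0: R3=(-20)^(-8)=20
after ADD R7, 4: R7=8+4=12
after SUB R6, 1: R6=10-1=9
CMP R6, 5  (cmp 9,5)
JGT L0: taken
after SUB R3, 3: R3=20-3=17
after LOAD R0, [R7]: R0=M[12]=5
after XOR R3, R0: R3=17^5=20
after ADD R7, 4: R7=12+4=16
after SUB R6, 1: R6=9-1=8
CMP R6, 5  (cmp 8,5)
JGT L0: taken
after SUB R3, 3: R3=20-3=17
after LOAD R0, [R7]: R0=M[16]=6
after XOR R3, R0: R3=17^6=23
after ADD R7, 4: R7=16+4=20
after SUB R6, 1: R6=8-1=7
CMP R6, 5  (cmp 7,5)
JGT L0: taken
after SUB R3, 3: R3=23-3=20
after LOAD R0, [R7]: R0=M[20]=9
after XOR R3, R0: R3=20^9=29
after ADD R7, 4: R7=20+4=24
after SUB R6, 1: R6=7-1=6
CMP R6, 5  (cmp 6,5)
JGT L0: taken
after SUB R3, 3: R3=29-3=26
after LOAD R0, [R7]: R0=M[24]=15
after XOR R3, R0: R3=26^15=21
after ADD R7, 4: R7=24+4=28
after SUB R6, 1: R6=6-1=5
CMP R6, 5  (cmp 5,5)
JGT L0: not taken
after SUB R0, 18: R0=15-18=-3
halt.
Total executed instructions: 55.

55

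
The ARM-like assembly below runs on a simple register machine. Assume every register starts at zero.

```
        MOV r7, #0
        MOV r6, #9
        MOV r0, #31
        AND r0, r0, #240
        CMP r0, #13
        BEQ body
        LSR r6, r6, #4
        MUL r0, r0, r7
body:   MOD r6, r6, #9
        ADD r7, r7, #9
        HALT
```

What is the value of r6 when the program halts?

MOV r7, #0 → r7=0
MOV r6, #9 → r6=9
MOV r0, #31 → r0=31
AND r0, r0, #240 → r0=31&240=16
CMP r0, #13  (cmp 16,13)
BEQ body: not taken
LSR r6, r6, #4 → r6=9>>4=0
MUL r0, r0, r7 → r0=16*0=0
MOD r6, r6, #9 → r6=0%9=0
ADD r7, r7, #9 → r7=0+9=9
halt.

0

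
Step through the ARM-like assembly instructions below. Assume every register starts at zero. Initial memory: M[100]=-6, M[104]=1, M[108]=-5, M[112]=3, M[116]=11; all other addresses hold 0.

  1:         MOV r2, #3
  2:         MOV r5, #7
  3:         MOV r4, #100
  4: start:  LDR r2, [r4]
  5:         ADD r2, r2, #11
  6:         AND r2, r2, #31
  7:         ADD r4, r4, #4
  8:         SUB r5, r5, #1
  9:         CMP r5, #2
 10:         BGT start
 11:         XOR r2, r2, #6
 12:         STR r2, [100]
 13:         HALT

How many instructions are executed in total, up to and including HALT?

r2=3
r5=7
r4=100
r2=M[100]=-6
r2=(-6)+11=5
r2=5&31=5
r4=100+4=104
r5=7-1=6
CMP r5, #2  (cmp 6,2)
BGT start: taken
r2=M[104]=1
r2=1+11=12
r2=12&31=12
r4=104+4=108
r5=6-1=5
CMP r5, #2  (cmp 5,2)
BGT start: taken
r2=M[108]=-5
r2=(-5)+11=6
r2=6&31=6
r4=108+4=112
r5=5-1=4
CMP r5, #2  (cmp 4,2)
BGT start: taken
r2=M[112]=3
r2=3+11=14
r2=14&31=14
r4=112+4=116
r5=4-1=3
CMP r5, #2  (cmp 3,2)
BGT start: taken
r2=M[116]=11
r2=11+11=22
r2=22&31=22
r4=116+4=120
r5=3-1=2
CMP r5, #2  (cmp 2,2)
BGT start: not taken
r2=22^6=16
STR r2, [100] → M[100]=16
halt.
Total executed instructions: 41.

41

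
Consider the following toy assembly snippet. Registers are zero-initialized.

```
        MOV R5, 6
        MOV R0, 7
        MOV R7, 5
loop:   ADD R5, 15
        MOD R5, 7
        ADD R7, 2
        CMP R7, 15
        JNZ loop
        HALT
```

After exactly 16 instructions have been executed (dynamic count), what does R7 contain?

MOV R5, 6 → R5=6
MOV R0, 7 → R0=7
MOV R7, 5 → R7=5
ADD R5, 15 → R5=6+15=21
MOD R5, 7 → R5=21%7=0
ADD R7, 2 → R7=5+2=7
CMP R7, 15  (cmp 7,15)
JNZ loop: taken
ADD R5, 15 → R5=0+15=15
MOD R5, 7 → R5=15%7=1
ADD R7, 2 → R7=7+2=9
CMP R7, 15  (cmp 9,15)
JNZ loop: taken
ADD R5, 15 → R5=1+15=16
MOD R5, 7 → R5=16%7=2
ADD R7, 2 → R7=9+2=11
After step 16: R7 = 11.

11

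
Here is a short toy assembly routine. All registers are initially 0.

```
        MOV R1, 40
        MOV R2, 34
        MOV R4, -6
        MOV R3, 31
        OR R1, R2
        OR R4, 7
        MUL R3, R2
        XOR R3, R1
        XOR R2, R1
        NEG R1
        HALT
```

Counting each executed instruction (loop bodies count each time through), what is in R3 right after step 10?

after MOV R1, 40: R1=40
after MOV R2, 34: R2=34
after MOV R4, -6: R4=-6
after MOV R3, 31: R3=31
after OR R1, R2: R1=40|34=42
after OR R4, 7: R4=(-6)|7=-1
after MUL R3, R2: R3=31*34=1054
after XOR R3, R1: R3=1054^42=1076
after XOR R2, R1: R2=34^42=8
after NEG R1: R1=-(42)=-42
After step 10: R3 = 1076.

1076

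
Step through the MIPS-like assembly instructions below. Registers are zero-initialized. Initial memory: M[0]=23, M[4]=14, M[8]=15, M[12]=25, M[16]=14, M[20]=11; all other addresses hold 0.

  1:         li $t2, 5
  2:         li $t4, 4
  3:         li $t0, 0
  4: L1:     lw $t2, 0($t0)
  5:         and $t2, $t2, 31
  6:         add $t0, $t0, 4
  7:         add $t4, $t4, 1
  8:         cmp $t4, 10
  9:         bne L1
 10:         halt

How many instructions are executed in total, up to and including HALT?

$t2=5
$t4=4
$t0=0
$t2=M[0]=23
$t2=23&31=23
$t0=0+4=4
$t4=4+1=5
cmp $t4, 10  (cmp 5,10)
bne L1: taken
$t2=M[4]=14
$t2=14&31=14
$t0=4+4=8
$t4=5+1=6
cmp $t4, 10  (cmp 6,10)
bne L1: taken
$t2=M[8]=15
$t2=15&31=15
$t0=8+4=12
$t4=6+1=7
cmp $t4, 10  (cmp 7,10)
bne L1: taken
$t2=M[12]=25
$t2=25&31=25
$t0=12+4=16
$t4=7+1=8
cmp $t4, 10  (cmp 8,10)
bne L1: taken
$t2=M[16]=14
$t2=14&31=14
$t0=16+4=20
$t4=8+1=9
cmp $t4, 10  (cmp 9,10)
bne L1: taken
$t2=M[20]=11
$t2=11&31=11
$t0=20+4=24
$t4=9+1=10
cmp $t4, 10  (cmp 10,10)
bne L1: not taken
halt.
Total executed instructions: 40.

40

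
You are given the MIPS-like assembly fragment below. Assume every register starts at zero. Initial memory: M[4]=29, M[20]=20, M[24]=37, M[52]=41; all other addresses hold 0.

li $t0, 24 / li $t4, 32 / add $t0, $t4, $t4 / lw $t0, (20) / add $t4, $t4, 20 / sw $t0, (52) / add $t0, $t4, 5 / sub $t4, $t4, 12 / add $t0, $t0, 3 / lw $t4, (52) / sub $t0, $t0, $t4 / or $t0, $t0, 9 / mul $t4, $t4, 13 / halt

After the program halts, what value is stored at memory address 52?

after li $t0, 24: $t0=24
after li $t4, 32: $t4=32
after add $t0, $t4, $t4: $t0=32+32=64
after lw $t0, (20): $t0=M[20]=20
after add $t4, $t4, 20: $t4=32+20=52
sw $t0, (52) → M[52]=20
after add $t0, $t4, 5: $t0=52+5=57
after sub $t4, $t4, 12: $t4=52-12=40
after add $t0, $t0, 3: $t0=57+3=60
after lw $t4, (52): $t4=M[52]=20
after sub $t0, $t0, $t4: $t0=60-20=40
after or $t0, $t0, 9: $t0=40|9=41
after mul $t4, $t4, 13: $t4=20*13=260
halt.

20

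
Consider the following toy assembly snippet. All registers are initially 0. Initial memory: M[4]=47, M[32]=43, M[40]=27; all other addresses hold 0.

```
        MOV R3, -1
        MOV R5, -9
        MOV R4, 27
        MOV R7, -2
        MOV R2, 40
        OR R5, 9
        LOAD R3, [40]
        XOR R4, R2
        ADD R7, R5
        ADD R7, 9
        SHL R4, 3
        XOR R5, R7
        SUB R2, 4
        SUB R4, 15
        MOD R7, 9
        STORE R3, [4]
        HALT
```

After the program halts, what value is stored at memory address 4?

27

R3=-1
R5=-9
R4=27
R7=-2
R2=40
R5=(-9)|9=-1
R3=M[40]=27
R4=27^40=51
R7=(-2)+(-1)=-3
R7=(-3)+9=6
R4=51<<3=408
R5=(-1)^6=-7
R2=40-4=36
R4=408-15=393
R7=6%9=6
STORE R3, [4] → M[4]=27
halt.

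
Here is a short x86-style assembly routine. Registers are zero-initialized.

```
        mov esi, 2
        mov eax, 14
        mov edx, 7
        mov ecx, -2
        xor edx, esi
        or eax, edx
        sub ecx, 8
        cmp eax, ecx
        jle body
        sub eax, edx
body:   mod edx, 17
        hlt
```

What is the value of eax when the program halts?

10

after mov esi, 2: esi=2
after mov eax, 14: eax=14
after mov edx, 7: edx=7
after mov ecx, -2: ecx=-2
after xor edx, esi: edx=7^2=5
after or eax, edx: eax=14|5=15
after sub ecx, 8: ecx=(-2)-8=-10
cmp eax, ecx  (cmp 15,-10)
jle body: not taken
after sub eax, edx: eax=15-5=10
after mod edx, 17: edx=5%17=5
halt.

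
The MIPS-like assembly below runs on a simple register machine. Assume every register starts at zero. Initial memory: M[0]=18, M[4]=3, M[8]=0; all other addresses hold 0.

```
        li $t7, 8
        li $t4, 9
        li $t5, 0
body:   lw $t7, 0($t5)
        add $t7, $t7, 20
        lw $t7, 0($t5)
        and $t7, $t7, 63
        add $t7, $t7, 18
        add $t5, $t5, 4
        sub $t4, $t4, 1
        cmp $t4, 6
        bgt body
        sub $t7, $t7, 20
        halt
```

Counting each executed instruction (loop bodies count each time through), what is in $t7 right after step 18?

21

li $t7, 8 → $t7=8
li $t4, 9 → $t4=9
li $t5, 0 → $t5=0
lw $t7, 0($t5) → $t7=M[0]=18
add $t7, $t7, 20 → $t7=18+20=38
lw $t7, 0($t5) → $t7=M[0]=18
and $t7, $t7, 63 → $t7=18&63=18
add $t7, $t7, 18 → $t7=18+18=36
add $t5, $t5, 4 → $t5=0+4=4
sub $t4, $t4, 1 → $t4=9-1=8
cmp $t4, 6  (cmp 8,6)
bgt body: taken
lw $t7, 0($t5) → $t7=M[4]=3
add $t7, $t7, 20 → $t7=3+20=23
lw $t7, 0($t5) → $t7=M[4]=3
and $t7, $t7, 63 → $t7=3&63=3
add $t7, $t7, 18 → $t7=3+18=21
add $t5, $t5, 4 → $t5=4+4=8
After step 18: $t7 = 21.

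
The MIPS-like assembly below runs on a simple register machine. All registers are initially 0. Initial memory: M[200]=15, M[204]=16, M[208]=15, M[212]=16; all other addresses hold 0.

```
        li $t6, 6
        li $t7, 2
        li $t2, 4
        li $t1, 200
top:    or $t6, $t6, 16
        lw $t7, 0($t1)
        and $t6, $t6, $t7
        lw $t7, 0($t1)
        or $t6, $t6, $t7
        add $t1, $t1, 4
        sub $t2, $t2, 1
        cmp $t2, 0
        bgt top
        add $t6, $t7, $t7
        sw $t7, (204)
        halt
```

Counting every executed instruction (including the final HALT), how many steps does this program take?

43

li $t6, 6 → $t6=6
li $t7, 2 → $t7=2
li $t2, 4 → $t2=4
li $t1, 200 → $t1=200
or $t6, $t6, 16 → $t6=6|16=22
lw $t7, 0($t1) → $t7=M[200]=15
and $t6, $t6, $t7 → $t6=22&15=6
lw $t7, 0($t1) → $t7=M[200]=15
or $t6, $t6, $t7 → $t6=6|15=15
add $t1, $t1, 4 → $t1=200+4=204
sub $t2, $t2, 1 → $t2=4-1=3
cmp $t2, 0  (cmp 3,0)
bgt top: taken
or $t6, $t6, 16 → $t6=15|16=31
lw $t7, 0($t1) → $t7=M[204]=16
and $t6, $t6, $t7 → $t6=31&16=16
lw $t7, 0($t1) → $t7=M[204]=16
or $t6, $t6, $t7 → $t6=16|16=16
add $t1, $t1, 4 → $t1=204+4=208
sub $t2, $t2, 1 → $t2=3-1=2
cmp $t2, 0  (cmp 2,0)
bgt top: taken
or $t6, $t6, 16 → $t6=16|16=16
lw $t7, 0($t1) → $t7=M[208]=15
and $t6, $t6, $t7 → $t6=16&15=0
lw $t7, 0($t1) → $t7=M[208]=15
or $t6, $t6, $t7 → $t6=0|15=15
add $t1, $t1, 4 → $t1=208+4=212
sub $t2, $t2, 1 → $t2=2-1=1
cmp $t2, 0  (cmp 1,0)
bgt top: taken
or $t6, $t6, 16 → $t6=15|16=31
lw $t7, 0($t1) → $t7=M[212]=16
and $t6, $t6, $t7 → $t6=31&16=16
lw $t7, 0($t1) → $t7=M[212]=16
or $t6, $t6, $t7 → $t6=16|16=16
add $t1, $t1, 4 → $t1=212+4=216
sub $t2, $t2, 1 → $t2=1-1=0
cmp $t2, 0  (cmp 0,0)
bgt top: not taken
add $t6, $t7, $t7 → $t6=16+16=32
sw $t7, (204) → M[204]=16
halt.
Total executed instructions: 43.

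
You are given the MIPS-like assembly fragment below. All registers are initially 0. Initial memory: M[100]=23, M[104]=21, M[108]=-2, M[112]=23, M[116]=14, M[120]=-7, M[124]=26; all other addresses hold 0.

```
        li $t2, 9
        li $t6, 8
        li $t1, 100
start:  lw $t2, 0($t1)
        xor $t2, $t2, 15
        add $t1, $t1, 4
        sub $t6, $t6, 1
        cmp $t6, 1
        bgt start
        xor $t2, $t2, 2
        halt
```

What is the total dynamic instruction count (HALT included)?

47

$t2=9
$t6=8
$t1=100
$t2=M[100]=23
$t2=23^15=24
$t1=100+4=104
$t6=8-1=7
cmp $t6, 1  (cmp 7,1)
bgt start: taken
$t2=M[104]=21
$t2=21^15=26
$t1=104+4=108
$t6=7-1=6
cmp $t6, 1  (cmp 6,1)
bgt start: taken
$t2=M[108]=-2
$t2=(-2)^15=-15
$t1=108+4=112
$t6=6-1=5
cmp $t6, 1  (cmp 5,1)
bgt start: taken
$t2=M[112]=23
$t2=23^15=24
$t1=112+4=116
$t6=5-1=4
cmp $t6, 1  (cmp 4,1)
bgt start: taken
$t2=M[116]=14
$t2=14^15=1
$t1=116+4=120
$t6=4-1=3
cmp $t6, 1  (cmp 3,1)
bgt start: taken
$t2=M[120]=-7
$t2=(-7)^15=-10
$t1=120+4=124
$t6=3-1=2
cmp $t6, 1  (cmp 2,1)
bgt start: taken
$t2=M[124]=26
$t2=26^15=21
$t1=124+4=128
$t6=2-1=1
cmp $t6, 1  (cmp 1,1)
bgt start: not taken
$t2=21^2=23
halt.
Total executed instructions: 47.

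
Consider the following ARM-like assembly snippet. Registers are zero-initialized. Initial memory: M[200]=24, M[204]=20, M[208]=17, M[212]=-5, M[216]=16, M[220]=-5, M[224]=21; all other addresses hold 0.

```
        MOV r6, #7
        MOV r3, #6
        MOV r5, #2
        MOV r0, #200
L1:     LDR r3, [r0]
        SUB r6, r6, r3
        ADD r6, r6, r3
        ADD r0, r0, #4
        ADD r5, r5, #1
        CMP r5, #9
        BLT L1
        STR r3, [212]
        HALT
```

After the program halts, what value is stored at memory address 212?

MOV r6, #7 → r6=7
MOV r3, #6 → r3=6
MOV r5, #2 → r5=2
MOV r0, #200 → r0=200
LDR r3, [r0] → r3=M[200]=24
SUB r6, r6, r3 → r6=7-24=-17
ADD r6, r6, r3 → r6=(-17)+24=7
ADD r0, r0, #4 → r0=200+4=204
ADD r5, r5, #1 → r5=2+1=3
CMP r5, #9  (cmp 3,9)
BLT L1: taken
LDR r3, [r0] → r3=M[204]=20
SUB r6, r6, r3 → r6=7-20=-13
ADD r6, r6, r3 → r6=(-13)+20=7
ADD r0, r0, #4 → r0=204+4=208
ADD r5, r5, #1 → r5=3+1=4
CMP r5, #9  (cmp 4,9)
BLT L1: taken
LDR r3, [r0] → r3=M[208]=17
SUB r6, r6, r3 → r6=7-17=-10
ADD r6, r6, r3 → r6=(-10)+17=7
ADD r0, r0, #4 → r0=208+4=212
ADD r5, r5, #1 → r5=4+1=5
CMP r5, #9  (cmp 5,9)
BLT L1: taken
LDR r3, [r0] → r3=M[212]=-5
SUB r6, r6, r3 → r6=7-(-5)=12
ADD r6, r6, r3 → r6=12+(-5)=7
ADD r0, r0, #4 → r0=212+4=216
ADD r5, r5, #1 → r5=5+1=6
CMP r5, #9  (cmp 6,9)
BLT L1: taken
LDR r3, [r0] → r3=M[216]=16
SUB r6, r6, r3 → r6=7-16=-9
ADD r6, r6, r3 → r6=(-9)+16=7
ADD r0, r0, #4 → r0=216+4=220
ADD r5, r5, #1 → r5=6+1=7
CMP r5, #9  (cmp 7,9)
BLT L1: taken
LDR r3, [r0] → r3=M[220]=-5
SUB r6, r6, r3 → r6=7-(-5)=12
ADD r6, r6, r3 → r6=12+(-5)=7
ADD r0, r0, #4 → r0=220+4=224
ADD r5, r5, #1 → r5=7+1=8
CMP r5, #9  (cmp 8,9)
BLT L1: taken
LDR r3, [r0] → r3=M[224]=21
SUB r6, r6, r3 → r6=7-21=-14
ADD r6, r6, r3 → r6=(-14)+21=7
ADD r0, r0, #4 → r0=224+4=228
ADD r5, r5, #1 → r5=8+1=9
CMP r5, #9  (cmp 9,9)
BLT L1: not taken
STR r3, [212] → M[212]=21
halt.

21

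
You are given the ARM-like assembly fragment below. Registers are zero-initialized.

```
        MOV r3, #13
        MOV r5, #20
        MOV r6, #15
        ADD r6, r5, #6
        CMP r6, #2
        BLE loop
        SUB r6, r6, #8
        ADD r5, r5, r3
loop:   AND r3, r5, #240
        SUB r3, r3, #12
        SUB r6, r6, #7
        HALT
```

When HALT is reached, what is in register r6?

11

MOV r3, #13 → r3=13
MOV r5, #20 → r5=20
MOV r6, #15 → r6=15
ADD r6, r5, #6 → r6=20+6=26
CMP r6, #2  (cmp 26,2)
BLE loop: not taken
SUB r6, r6, #8 → r6=26-8=18
ADD r5, r5, r3 → r5=20+13=33
AND r3, r5, #240 → r3=33&240=32
SUB r3, r3, #12 → r3=32-12=20
SUB r6, r6, #7 → r6=18-7=11
halt.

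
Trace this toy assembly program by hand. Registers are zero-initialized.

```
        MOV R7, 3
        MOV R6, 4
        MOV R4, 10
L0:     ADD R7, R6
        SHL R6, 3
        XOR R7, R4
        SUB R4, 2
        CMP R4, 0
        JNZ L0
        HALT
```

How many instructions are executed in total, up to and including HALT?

after MOV R7, 3: R7=3
after MOV R6, 4: R6=4
after MOV R4, 10: R4=10
after ADD R7, R6: R7=3+4=7
after SHL R6, 3: R6=4<<3=32
after XOR R7, R4: R7=7^10=13
after SUB R4, 2: R4=10-2=8
CMP R4, 0  (cmp 8,0)
JNZ L0: taken
after ADD R7, R6: R7=13+32=45
after SHL R6, 3: R6=32<<3=256
after XOR R7, R4: R7=45^8=37
after SUB R4, 2: R4=8-2=6
CMP R4, 0  (cmp 6,0)
JNZ L0: taken
after ADD R7, R6: R7=37+256=293
after SHL R6, 3: R6=256<<3=2048
after XOR R7, R4: R7=293^6=291
after SUB R4, 2: R4=6-2=4
CMP R4, 0  (cmp 4,0)
JNZ L0: taken
after ADD R7, R6: R7=291+2048=2339
after SHL R6, 3: R6=2048<<3=16384
after XOR R7, R4: R7=2339^4=2343
after SUB R4, 2: R4=4-2=2
CMP R4, 0  (cmp 2,0)
JNZ L0: taken
after ADD R7, R6: R7=2343+16384=18727
after SHL R6, 3: R6=16384<<3=131072
after XOR R7, R4: R7=18727^2=18725
after SUB R4, 2: R4=2-2=0
CMP R4, 0  (cmp 0,0)
JNZ L0: not taken
halt.
Total executed instructions: 34.

34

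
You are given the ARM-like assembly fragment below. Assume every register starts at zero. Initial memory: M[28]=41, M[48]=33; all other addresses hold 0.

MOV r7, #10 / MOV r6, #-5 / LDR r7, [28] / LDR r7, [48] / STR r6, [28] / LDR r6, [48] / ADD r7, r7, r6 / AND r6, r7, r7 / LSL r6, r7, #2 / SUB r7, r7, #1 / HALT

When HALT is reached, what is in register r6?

after MOV r7, #10: r7=10
after MOV r6, #-5: r6=-5
after LDR r7, [28]: r7=M[28]=41
after LDR r7, [48]: r7=M[48]=33
STR r6, [28] → M[28]=-5
after LDR r6, [48]: r6=M[48]=33
after ADD r7, r7, r6: r7=33+33=66
after AND r6, r7, r7: r6=66&66=66
after LSL r6, r7, #2: r6=66<<2=264
after SUB r7, r7, #1: r7=66-1=65
halt.

264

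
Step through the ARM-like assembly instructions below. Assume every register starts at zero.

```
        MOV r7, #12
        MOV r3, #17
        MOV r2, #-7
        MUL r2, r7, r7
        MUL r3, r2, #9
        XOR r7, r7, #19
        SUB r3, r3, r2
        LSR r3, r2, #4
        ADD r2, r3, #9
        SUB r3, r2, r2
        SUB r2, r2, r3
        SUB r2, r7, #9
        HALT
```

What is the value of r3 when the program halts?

0

after MOV r7, #12: r7=12
after MOV r3, #17: r3=17
after MOV r2, #-7: r2=-7
after MUL r2, r7, r7: r2=12*12=144
after MUL r3, r2, #9: r3=144*9=1296
after XOR r7, r7, #19: r7=12^19=31
after SUB r3, r3, r2: r3=1296-144=1152
after LSR r3, r2, #4: r3=144>>4=9
after ADD r2, r3, #9: r2=9+9=18
after SUB r3, r2, r2: r3=18-18=0
after SUB r2, r2, r3: r2=18-0=18
after SUB r2, r7, #9: r2=31-9=22
halt.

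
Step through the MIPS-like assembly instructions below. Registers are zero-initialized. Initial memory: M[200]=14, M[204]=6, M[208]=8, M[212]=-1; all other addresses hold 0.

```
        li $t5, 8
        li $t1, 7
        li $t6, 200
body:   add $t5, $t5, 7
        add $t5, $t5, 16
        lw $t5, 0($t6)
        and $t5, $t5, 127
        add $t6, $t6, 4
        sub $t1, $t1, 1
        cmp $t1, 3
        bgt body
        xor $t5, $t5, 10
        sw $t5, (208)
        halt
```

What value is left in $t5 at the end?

li $t5, 8 → $t5=8
li $t1, 7 → $t1=7
li $t6, 200 → $t6=200
add $t5, $t5, 7 → $t5=8+7=15
add $t5, $t5, 16 → $t5=15+16=31
lw $t5, 0($t6) → $t5=M[200]=14
and $t5, $t5, 127 → $t5=14&127=14
add $t6, $t6, 4 → $t6=200+4=204
sub $t1, $t1, 1 → $t1=7-1=6
cmp $t1, 3  (cmp 6,3)
bgt body: taken
add $t5, $t5, 7 → $t5=14+7=21
add $t5, $t5, 16 → $t5=21+16=37
lw $t5, 0($t6) → $t5=M[204]=6
and $t5, $t5, 127 → $t5=6&127=6
add $t6, $t6, 4 → $t6=204+4=208
sub $t1, $t1, 1 → $t1=6-1=5
cmp $t1, 3  (cmp 5,3)
bgt body: taken
add $t5, $t5, 7 → $t5=6+7=13
add $t5, $t5, 16 → $t5=13+16=29
lw $t5, 0($t6) → $t5=M[208]=8
and $t5, $t5, 127 → $t5=8&127=8
add $t6, $t6, 4 → $t6=208+4=212
sub $t1, $t1, 1 → $t1=5-1=4
cmp $t1, 3  (cmp 4,3)
bgt body: taken
add $t5, $t5, 7 → $t5=8+7=15
add $t5, $t5, 16 → $t5=15+16=31
lw $t5, 0($t6) → $t5=M[212]=-1
and $t5, $t5, 127 → $t5=(-1)&127=127
add $t6, $t6, 4 → $t6=212+4=216
sub $t1, $t1, 1 → $t1=4-1=3
cmp $t1, 3  (cmp 3,3)
bgt body: not taken
xor $t5, $t5, 10 → $t5=127^10=117
sw $t5, (208) → M[208]=117
halt.

117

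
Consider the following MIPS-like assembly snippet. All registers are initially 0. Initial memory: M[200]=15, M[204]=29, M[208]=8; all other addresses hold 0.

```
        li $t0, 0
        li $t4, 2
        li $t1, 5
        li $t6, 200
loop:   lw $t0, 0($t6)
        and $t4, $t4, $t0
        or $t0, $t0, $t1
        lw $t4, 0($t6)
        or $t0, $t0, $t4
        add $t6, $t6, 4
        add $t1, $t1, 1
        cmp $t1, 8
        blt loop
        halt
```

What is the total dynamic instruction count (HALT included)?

32

after li $t0, 0: $t0=0
after li $t4, 2: $t4=2
after li $t1, 5: $t1=5
after li $t6, 200: $t6=200
after lw $t0, 0($t6): $t0=M[200]=15
after and $t4, $t4, $t0: $t4=2&15=2
after or $t0, $t0, $t1: $t0=15|5=15
after lw $t4, 0($t6): $t4=M[200]=15
after or $t0, $t0, $t4: $t0=15|15=15
after add $t6, $t6, 4: $t6=200+4=204
after add $t1, $t1, 1: $t1=5+1=6
cmp $t1, 8  (cmp 6,8)
blt loop: taken
after lw $t0, 0($t6): $t0=M[204]=29
after and $t4, $t4, $t0: $t4=15&29=13
after or $t0, $t0, $t1: $t0=29|6=31
after lw $t4, 0($t6): $t4=M[204]=29
after or $t0, $t0, $t4: $t0=31|29=31
after add $t6, $t6, 4: $t6=204+4=208
after add $t1, $t1, 1: $t1=6+1=7
cmp $t1, 8  (cmp 7,8)
blt loop: taken
after lw $t0, 0($t6): $t0=M[208]=8
after and $t4, $t4, $t0: $t4=29&8=8
after or $t0, $t0, $t1: $t0=8|7=15
after lw $t4, 0($t6): $t4=M[208]=8
after or $t0, $t0, $t4: $t0=15|8=15
after add $t6, $t6, 4: $t6=208+4=212
after add $t1, $t1, 1: $t1=7+1=8
cmp $t1, 8  (cmp 8,8)
blt loop: not taken
halt.
Total executed instructions: 32.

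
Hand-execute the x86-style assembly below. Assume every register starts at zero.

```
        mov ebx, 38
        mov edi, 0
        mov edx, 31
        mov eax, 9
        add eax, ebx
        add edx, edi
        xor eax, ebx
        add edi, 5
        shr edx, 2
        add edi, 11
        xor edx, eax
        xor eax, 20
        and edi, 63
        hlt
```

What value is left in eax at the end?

ebx=38
edi=0
edx=31
eax=9
eax=9+38=47
edx=31+0=31
eax=47^38=9
edi=0+5=5
edx=31>>2=7
edi=5+11=16
edx=7^9=14
eax=9^20=29
edi=16&63=16
halt.

29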